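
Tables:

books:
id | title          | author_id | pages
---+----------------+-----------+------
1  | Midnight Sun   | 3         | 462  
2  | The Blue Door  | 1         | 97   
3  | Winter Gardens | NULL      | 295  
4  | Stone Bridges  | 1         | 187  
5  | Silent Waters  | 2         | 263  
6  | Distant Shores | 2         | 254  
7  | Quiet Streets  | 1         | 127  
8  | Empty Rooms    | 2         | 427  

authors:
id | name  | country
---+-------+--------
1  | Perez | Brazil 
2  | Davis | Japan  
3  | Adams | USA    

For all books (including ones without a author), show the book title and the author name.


LEFT JOIN keeps every row from books (the left table); where author_id has no match in authors, the author columns become NULL. Walk through each book:
  - book 1 (Midnight Sun): author_id=3 -> matches Adams
  - book 2 (The Blue Door): author_id=1 -> matches Perez
  - book 3 (Winter Gardens): author_id=NULL, no match -> kept with NULL
  - book 4 (Stone Bridges): author_id=1 -> matches Perez
  - book 5 (Silent Waters): author_id=2 -> matches Davis
  - book 6 (Distant Shores): author_id=2 -> matches Davis
  - book 7 (Quiet Streets): author_id=1 -> matches Perez
  - book 8 (Empty Rooms): author_id=2 -> matches Davis
All 8 rows appear; 1 has NULL author.

SQL:
SELECT a.title, b.name AS author
FROM books a
LEFT JOIN authors b ON a.author_id = b.id

Result:
title          | author
---------------+-------
Midnight Sun   | Adams 
The Blue Door  | Perez 
Winter Gardens | NULL  
Stone Bridges  | Perez 
Silent Waters  | Davis 
Distant Shores | Davis 
Quiet Streets  | Perez 
Empty Rooms    | Davis 


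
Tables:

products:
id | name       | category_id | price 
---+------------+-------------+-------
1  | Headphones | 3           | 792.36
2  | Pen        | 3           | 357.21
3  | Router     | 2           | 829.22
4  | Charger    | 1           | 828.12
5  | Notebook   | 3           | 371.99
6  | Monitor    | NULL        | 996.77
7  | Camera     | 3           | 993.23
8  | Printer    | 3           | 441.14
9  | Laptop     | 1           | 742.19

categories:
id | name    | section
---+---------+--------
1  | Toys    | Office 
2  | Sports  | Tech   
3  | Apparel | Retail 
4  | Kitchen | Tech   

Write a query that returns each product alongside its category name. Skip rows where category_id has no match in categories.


INNER JOIN keeps only products rows whose category_id matches an id in categories. Walk through each product:
  - product 1 (Headphones): category_id=3 -> matches Apparel
  - product 2 (Pen): category_id=3 -> matches Apparel
  - product 3 (Router): category_id=2 -> matches Sports
  - product 4 (Charger): category_id=1 -> matches Toys
  - product 5 (Notebook): category_id=3 -> matches Apparel
  - product 6 (Monitor): category_id=NULL, no match -> dropped
  - product 7 (Camera): category_id=3 -> matches Apparel
  - product 8 (Printer): category_id=3 -> matches Apparel
  - product 9 (Laptop): category_id=1 -> matches Toys
So 1 of 9 rows is dropped.

SQL:
SELECT a.name, b.name AS category
FROM products a
INNER JOIN categories b ON a.category_id = b.id

Result:
name       | category
-----------+---------
Headphones | Apparel 
Pen        | Apparel 
Router     | Sports  
Charger    | Toys    
Notebook   | Apparel 
Camera     | Apparel 
Printer    | Apparel 
Laptop     | Toys    


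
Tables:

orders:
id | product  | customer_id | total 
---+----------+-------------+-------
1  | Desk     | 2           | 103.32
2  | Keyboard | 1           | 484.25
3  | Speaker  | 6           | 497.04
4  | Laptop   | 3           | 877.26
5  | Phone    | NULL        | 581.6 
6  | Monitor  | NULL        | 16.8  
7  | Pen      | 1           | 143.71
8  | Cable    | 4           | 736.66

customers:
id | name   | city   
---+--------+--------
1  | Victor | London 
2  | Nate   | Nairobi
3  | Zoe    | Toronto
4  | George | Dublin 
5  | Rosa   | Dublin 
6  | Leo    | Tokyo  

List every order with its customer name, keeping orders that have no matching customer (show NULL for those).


LEFT JOIN keeps every row from orders (the left table); where customer_id has no match in customers, the customer columns become NULL. Walk through each order:
  - order 1 (Desk): customer_id=2 -> matches Nate
  - order 2 (Keyboard): customer_id=1 -> matches Victor
  - order 3 (Speaker): customer_id=6 -> matches Leo
  - order 4 (Laptop): customer_id=3 -> matches Zoe
  - order 5 (Phone): customer_id=NULL, no match -> kept with NULL
  - order 6 (Monitor): customer_id=NULL, no match -> kept with NULL
  - order 7 (Pen): customer_id=1 -> matches Victor
  - order 8 (Cable): customer_id=4 -> matches George
All 8 rows appear; 2 have NULL customer.

SQL:
SELECT a.product, b.name AS customer
FROM orders a
LEFT JOIN customers b ON a.customer_id = b.id

Result:
product  | customer
---------+---------
Desk     | Nate    
Keyboard | Victor  
Speaker  | Leo     
Laptop   | Zoe     
Phone    | NULL    
Monitor  | NULL    
Pen      | Victor  
Cable    | George  


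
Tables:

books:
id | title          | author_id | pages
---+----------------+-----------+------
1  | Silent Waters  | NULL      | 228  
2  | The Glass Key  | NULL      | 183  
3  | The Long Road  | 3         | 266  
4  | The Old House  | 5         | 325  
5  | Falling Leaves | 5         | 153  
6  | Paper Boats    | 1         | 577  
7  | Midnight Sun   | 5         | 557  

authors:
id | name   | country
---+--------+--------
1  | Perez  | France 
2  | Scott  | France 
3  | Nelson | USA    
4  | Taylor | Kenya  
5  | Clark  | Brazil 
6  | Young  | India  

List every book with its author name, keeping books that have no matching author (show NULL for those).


LEFT JOIN keeps every row from books (the left table); where author_id has no match in authors, the author columns become NULL. Walk through each book:
  - book 1 (Silent Waters): author_id=NULL, no match -> kept with NULL
  - book 2 (The Glass Key): author_id=NULL, no match -> kept with NULL
  - book 3 (The Long Road): author_id=3 -> matches Nelson
  - book 4 (The Old House): author_id=5 -> matches Clark
  - book 5 (Falling Leaves): author_id=5 -> matches Clark
  - book 6 (Paper Boats): author_id=1 -> matches Perez
  - book 7 (Midnight Sun): author_id=5 -> matches Clark
All 7 rows appear; 2 have NULL author.

SQL:
SELECT a.title, b.name AS author
FROM books a
LEFT JOIN authors b ON a.author_id = b.id

Result:
title          | author
---------------+-------
Silent Waters  | NULL  
The Glass Key  | NULL  
The Long Road  | Nelson
The Old House  | Clark 
Falling Leaves | Clark 
Paper Boats    | Perez 
Midnight Sun   | Clark 


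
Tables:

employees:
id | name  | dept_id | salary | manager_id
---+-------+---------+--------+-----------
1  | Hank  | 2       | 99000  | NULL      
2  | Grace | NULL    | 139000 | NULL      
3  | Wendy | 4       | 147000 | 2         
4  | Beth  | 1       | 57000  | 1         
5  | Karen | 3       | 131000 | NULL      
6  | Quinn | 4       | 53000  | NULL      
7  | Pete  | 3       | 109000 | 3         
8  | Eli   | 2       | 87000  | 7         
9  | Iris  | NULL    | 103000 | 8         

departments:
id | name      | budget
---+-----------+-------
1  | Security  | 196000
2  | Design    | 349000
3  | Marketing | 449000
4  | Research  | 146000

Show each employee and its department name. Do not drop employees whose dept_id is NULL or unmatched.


LEFT JOIN keeps every row from employees (the left table); where dept_id has no match in departments, the department columns become NULL. Walk through each employee:
  - employee 1 (Hank): dept_id=2 -> matches Design
  - employee 2 (Grace): dept_id=NULL, no match -> kept with NULL
  - employee 3 (Wendy): dept_id=4 -> matches Research
  - employee 4 (Beth): dept_id=1 -> matches Security
  - employee 5 (Karen): dept_id=3 -> matches Marketing
  - employee 6 (Quinn): dept_id=4 -> matches Research
  - employee 7 (Pete): dept_id=3 -> matches Marketing
  - employee 8 (Eli): dept_id=2 -> matches Design
  - employee 9 (Iris): dept_id=NULL, no match -> kept with NULL
All 9 rows appear; 2 have NULL department.

SQL:
SELECT a.name, b.name AS department
FROM employees a
LEFT JOIN departments b ON a.dept_id = b.id

Result:
name  | department
------+-----------
Hank  | Design    
Grace | NULL      
Wendy | Research  
Beth  | Security  
Karen | Marketing 
Quinn | Research  
Pete  | Marketing 
Eli   | Design    
Iris  | NULL      


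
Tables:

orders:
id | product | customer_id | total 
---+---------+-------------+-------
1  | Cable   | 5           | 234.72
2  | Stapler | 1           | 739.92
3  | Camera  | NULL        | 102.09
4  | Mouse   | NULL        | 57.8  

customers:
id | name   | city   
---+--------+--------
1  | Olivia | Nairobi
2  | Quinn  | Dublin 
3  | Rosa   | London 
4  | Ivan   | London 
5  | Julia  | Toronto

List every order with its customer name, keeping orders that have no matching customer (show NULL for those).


LEFT JOIN keeps every row from orders (the left table); where customer_id has no match in customers, the customer columns become NULL. Walk through each order:
  - order 1 (Cable): customer_id=5 -> matches Julia
  - order 2 (Stapler): customer_id=1 -> matches Olivia
  - order 3 (Camera): customer_id=NULL, no match -> kept with NULL
  - order 4 (Mouse): customer_id=NULL, no match -> kept with NULL
All 4 rows appear; 2 have NULL customer.

SQL:
SELECT a.product, b.name AS customer
FROM orders a
LEFT JOIN customers b ON a.customer_id = b.id

Result:
product | customer
--------+---------
Cable   | Julia   
Stapler | Olivia  
Camera  | NULL    
Mouse   | NULL    


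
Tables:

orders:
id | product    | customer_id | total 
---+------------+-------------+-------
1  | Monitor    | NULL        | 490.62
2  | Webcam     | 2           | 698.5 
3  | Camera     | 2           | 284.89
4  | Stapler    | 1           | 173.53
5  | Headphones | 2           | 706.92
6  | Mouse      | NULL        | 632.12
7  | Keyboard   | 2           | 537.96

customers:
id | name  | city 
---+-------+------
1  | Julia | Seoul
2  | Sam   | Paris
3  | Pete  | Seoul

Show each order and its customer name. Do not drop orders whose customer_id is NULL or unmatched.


LEFT JOIN keeps every row from orders (the left table); where customer_id has no match in customers, the customer columns become NULL. Walk through each order:
  - order 1 (Monitor): customer_id=NULL, no match -> kept with NULL
  - order 2 (Webcam): customer_id=2 -> matches Sam
  - order 3 (Camera): customer_id=2 -> matches Sam
  - order 4 (Stapler): customer_id=1 -> matches Julia
  - order 5 (Headphones): customer_id=2 -> matches Sam
  - order 6 (Mouse): customer_id=NULL, no match -> kept with NULL
  - order 7 (Keyboard): customer_id=2 -> matches Sam
All 7 rows appear; 2 have NULL customer.

SQL:
SELECT a.product, b.name AS customer
FROM orders a
LEFT JOIN customers b ON a.customer_id = b.id

Result:
product    | customer
-----------+---------
Monitor    | NULL    
Webcam     | Sam     
Camera     | Sam     
Stapler    | Julia   
Headphones | Sam     
Mouse      | NULL    
Keyboard   | Sam     


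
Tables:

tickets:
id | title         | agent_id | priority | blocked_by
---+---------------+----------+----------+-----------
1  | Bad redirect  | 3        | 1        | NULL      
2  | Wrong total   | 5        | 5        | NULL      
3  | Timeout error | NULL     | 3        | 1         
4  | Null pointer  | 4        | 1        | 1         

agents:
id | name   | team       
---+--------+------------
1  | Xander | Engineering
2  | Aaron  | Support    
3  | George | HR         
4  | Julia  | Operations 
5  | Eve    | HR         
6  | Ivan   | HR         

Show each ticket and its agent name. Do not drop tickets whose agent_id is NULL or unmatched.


LEFT JOIN keeps every row from tickets (the left table); where agent_id has no match in agents, the agent columns become NULL. Walk through each ticket:
  - ticket 1 (Bad redirect): agent_id=3 -> matches George
  - ticket 2 (Wrong total): agent_id=5 -> matches Eve
  - ticket 3 (Timeout error): agent_id=NULL, no match -> kept with NULL
  - ticket 4 (Null pointer): agent_id=4 -> matches Julia
All 4 rows appear; 1 has NULL agent.

SQL:
SELECT a.title, b.name AS agent
FROM tickets a
LEFT JOIN agents b ON a.agent_id = b.id

Result:
title         | agent 
--------------+-------
Bad redirect  | George
Wrong total   | Eve   
Timeout error | NULL  
Null pointer  | Julia 


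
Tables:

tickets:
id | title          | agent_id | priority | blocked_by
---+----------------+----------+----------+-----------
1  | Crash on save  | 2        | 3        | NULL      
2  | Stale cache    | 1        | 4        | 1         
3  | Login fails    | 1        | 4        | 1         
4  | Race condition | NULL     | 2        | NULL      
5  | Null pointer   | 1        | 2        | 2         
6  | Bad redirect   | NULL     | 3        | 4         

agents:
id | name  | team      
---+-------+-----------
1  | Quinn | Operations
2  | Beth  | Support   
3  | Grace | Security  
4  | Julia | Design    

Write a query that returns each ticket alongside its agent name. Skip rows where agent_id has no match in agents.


INNER JOIN keeps only tickets rows whose agent_id matches an id in agents. Walk through each ticket:
  - ticket 1 (Crash on save): agent_id=2 -> matches Beth
  - ticket 2 (Stale cache): agent_id=1 -> matches Quinn
  - ticket 3 (Login fails): agent_id=1 -> matches Quinn
  - ticket 4 (Race condition): agent_id=NULL, no match -> dropped
  - ticket 5 (Null pointer): agent_id=1 -> matches Quinn
  - ticket 6 (Bad redirect): agent_id=NULL, no match -> dropped
So 2 of 6 rows are dropped.

SQL:
SELECT a.title, b.name AS agent
FROM tickets a
INNER JOIN agents b ON a.agent_id = b.id

Result:
title         | agent
--------------+------
Crash on save | Beth 
Stale cache   | Quinn
Login fails   | Quinn
Null pointer  | Quinn


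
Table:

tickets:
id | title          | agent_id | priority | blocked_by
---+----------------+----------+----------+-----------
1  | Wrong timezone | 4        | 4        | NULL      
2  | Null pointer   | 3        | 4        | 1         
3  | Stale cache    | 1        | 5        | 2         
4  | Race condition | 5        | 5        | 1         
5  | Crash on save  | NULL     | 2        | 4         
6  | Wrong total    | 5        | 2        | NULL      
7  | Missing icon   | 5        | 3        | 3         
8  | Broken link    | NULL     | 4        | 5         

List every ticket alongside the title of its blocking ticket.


This is a self-join: tickets is joined to a second copy of itself, matching each row's blocked_by to another row's id. Use LEFT JOIN so rows with blocked_by=NULL are kept.
  - ticket 1 (Wrong timezone): blocked_by=NULL -> NULL
  - ticket 2 (Null pointer): blocked_by=1 -> Wrong timezone
  - ticket 3 (Stale cache): blocked_by=2 -> Null pointer
  - ticket 4 (Race condition): blocked_by=1 -> Wrong timezone
  - ticket 5 (Crash on save): blocked_by=4 -> Race condition
  - ticket 6 (Wrong total): blocked_by=NULL -> NULL
  - ticket 7 (Missing icon): blocked_by=3 -> Stale cache
  - ticket 8 (Broken link): blocked_by=5 -> Crash on save

SQL:
SELECT a.title AS item, b.title AS blocked_by
FROM tickets a
LEFT JOIN tickets b ON a.blocked_by = b.id

Result:
item           | blocked_by    
---------------+---------------
Wrong timezone | NULL          
Null pointer   | Wrong timezone
Stale cache    | Null pointer  
Race condition | Wrong timezone
Crash on save  | Race condition
Wrong total    | NULL          
Missing icon   | Stale cache   
Broken link    | Crash on save 


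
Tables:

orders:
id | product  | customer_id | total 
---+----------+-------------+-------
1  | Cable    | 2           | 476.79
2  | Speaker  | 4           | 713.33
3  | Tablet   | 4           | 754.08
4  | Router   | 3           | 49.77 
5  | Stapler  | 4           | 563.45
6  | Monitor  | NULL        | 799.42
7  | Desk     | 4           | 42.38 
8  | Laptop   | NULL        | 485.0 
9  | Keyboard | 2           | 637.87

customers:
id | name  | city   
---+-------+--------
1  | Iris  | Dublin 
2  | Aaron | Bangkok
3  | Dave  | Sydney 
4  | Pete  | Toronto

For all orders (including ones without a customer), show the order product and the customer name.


LEFT JOIN keeps every row from orders (the left table); where customer_id has no match in customers, the customer columns become NULL. Walk through each order:
  - order 1 (Cable): customer_id=2 -> matches Aaron
  - order 2 (Speaker): customer_id=4 -> matches Pete
  - order 3 (Tablet): customer_id=4 -> matches Pete
  - order 4 (Router): customer_id=3 -> matches Dave
  - order 5 (Stapler): customer_id=4 -> matches Pete
  - order 6 (Monitor): customer_id=NULL, no match -> kept with NULL
  - order 7 (Desk): customer_id=4 -> matches Pete
  - order 8 (Laptop): customer_id=NULL, no match -> kept with NULL
  - order 9 (Keyboard): customer_id=2 -> matches Aaron
All 9 rows appear; 2 have NULL customer.

SQL:
SELECT a.product, b.name AS customer
FROM orders a
LEFT JOIN customers b ON a.customer_id = b.id

Result:
product  | customer
---------+---------
Cable    | Aaron   
Speaker  | Pete    
Tablet   | Pete    
Router   | Dave    
Stapler  | Pete    
Monitor  | NULL    
Desk     | Pete    
Laptop   | NULL    
Keyboard | Aaron   


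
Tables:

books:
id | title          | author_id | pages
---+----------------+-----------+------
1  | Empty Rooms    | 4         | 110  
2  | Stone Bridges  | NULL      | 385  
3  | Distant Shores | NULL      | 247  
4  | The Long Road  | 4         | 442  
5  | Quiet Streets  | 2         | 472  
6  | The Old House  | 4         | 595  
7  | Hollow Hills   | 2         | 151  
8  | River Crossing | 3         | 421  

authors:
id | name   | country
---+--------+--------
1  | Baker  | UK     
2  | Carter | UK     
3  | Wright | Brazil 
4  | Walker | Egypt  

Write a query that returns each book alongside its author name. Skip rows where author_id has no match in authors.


INNER JOIN keeps only books rows whose author_id matches an id in authors. Walk through each book:
  - book 1 (Empty Rooms): author_id=4 -> matches Walker
  - book 2 (Stone Bridges): author_id=NULL, no match -> dropped
  - book 3 (Distant Shores): author_id=NULL, no match -> dropped
  - book 4 (The Long Road): author_id=4 -> matches Walker
  - book 5 (Quiet Streets): author_id=2 -> matches Carter
  - book 6 (The Old House): author_id=4 -> matches Walker
  - book 7 (Hollow Hills): author_id=2 -> matches Carter
  - book 8 (River Crossing): author_id=3 -> matches Wright
So 2 of 8 rows are dropped.

SQL:
SELECT a.title, b.name AS author
FROM books a
INNER JOIN authors b ON a.author_id = b.id

Result:
title          | author
---------------+-------
Empty Rooms    | Walker
The Long Road  | Walker
Quiet Streets  | Carter
The Old House  | Walker
Hollow Hills   | Carter
River Crossing | Wright


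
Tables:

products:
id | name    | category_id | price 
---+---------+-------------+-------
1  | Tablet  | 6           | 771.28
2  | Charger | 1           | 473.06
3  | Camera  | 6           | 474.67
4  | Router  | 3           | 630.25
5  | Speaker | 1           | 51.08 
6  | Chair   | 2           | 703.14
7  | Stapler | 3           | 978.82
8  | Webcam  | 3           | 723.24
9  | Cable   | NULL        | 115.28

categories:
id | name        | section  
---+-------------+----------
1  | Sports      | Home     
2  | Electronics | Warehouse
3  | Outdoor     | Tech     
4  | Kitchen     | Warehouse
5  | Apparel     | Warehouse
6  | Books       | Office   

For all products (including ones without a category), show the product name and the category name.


LEFT JOIN keeps every row from products (the left table); where category_id has no match in categories, the category columns become NULL. Walk through each product:
  - product 1 (Tablet): category_id=6 -> matches Books
  - product 2 (Charger): category_id=1 -> matches Sports
  - product 3 (Camera): category_id=6 -> matches Books
  - product 4 (Router): category_id=3 -> matches Outdoor
  - product 5 (Speaker): category_id=1 -> matches Sports
  - product 6 (Chair): category_id=2 -> matches Electronics
  - product 7 (Stapler): category_id=3 -> matches Outdoor
  - product 8 (Webcam): category_id=3 -> matches Outdoor
  - product 9 (Cable): category_id=NULL, no match -> kept with NULL
All 9 rows appear; 1 has NULL category.

SQL:
SELECT a.name, b.name AS category
FROM products a
LEFT JOIN categories b ON a.category_id = b.id

Result:
name    | category   
--------+------------
Tablet  | Books      
Charger | Sports     
Camera  | Books      
Router  | Outdoor    
Speaker | Sports     
Chair   | Electronics
Stapler | Outdoor    
Webcam  | Outdoor    
Cable   | NULL       


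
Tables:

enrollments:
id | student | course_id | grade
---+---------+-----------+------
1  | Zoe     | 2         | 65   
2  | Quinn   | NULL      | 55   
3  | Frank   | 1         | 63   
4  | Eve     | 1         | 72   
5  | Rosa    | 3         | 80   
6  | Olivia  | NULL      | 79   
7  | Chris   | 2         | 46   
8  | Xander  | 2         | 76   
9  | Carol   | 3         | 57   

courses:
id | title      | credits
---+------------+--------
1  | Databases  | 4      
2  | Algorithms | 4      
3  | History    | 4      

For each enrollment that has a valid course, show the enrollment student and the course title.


INNER JOIN keeps only enrollments rows whose course_id matches an id in courses. Walk through each enrollment:
  - enrollment 1 (Zoe): course_id=2 -> matches Algorithms
  - enrollment 2 (Quinn): course_id=NULL, no match -> dropped
  - enrollment 3 (Frank): course_id=1 -> matches Databases
  - enrollment 4 (Eve): course_id=1 -> matches Databases
  - enrollment 5 (Rosa): course_id=3 -> matches History
  - enrollment 6 (Olivia): course_id=NULL, no match -> dropped
  - enrollment 7 (Chris): course_id=2 -> matches Algorithms
  - enrollment 8 (Xander): course_id=2 -> matches Algorithms
  - enrollment 9 (Carol): course_id=3 -> matches History
So 2 of 9 rows are dropped.

SQL:
SELECT a.student, b.title AS course
FROM enrollments a
INNER JOIN courses b ON a.course_id = b.id

Result:
student | course    
--------+-----------
Zoe     | Algorithms
Frank   | Databases 
Eve     | Databases 
Rosa    | History   
Chris   | Algorithms
Xander  | Algorithms
Carol   | History   


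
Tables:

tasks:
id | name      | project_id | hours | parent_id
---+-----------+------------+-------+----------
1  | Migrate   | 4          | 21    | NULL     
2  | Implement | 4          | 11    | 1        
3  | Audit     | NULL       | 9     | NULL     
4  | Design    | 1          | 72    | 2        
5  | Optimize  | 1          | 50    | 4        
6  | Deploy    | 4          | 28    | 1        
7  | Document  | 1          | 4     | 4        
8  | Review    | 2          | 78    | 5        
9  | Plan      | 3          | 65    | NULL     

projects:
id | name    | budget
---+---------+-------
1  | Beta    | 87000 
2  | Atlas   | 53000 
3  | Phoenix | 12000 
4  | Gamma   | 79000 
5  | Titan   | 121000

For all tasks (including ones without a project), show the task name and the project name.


LEFT JOIN keeps every row from tasks (the left table); where project_id has no match in projects, the project columns become NULL. Walk through each task:
  - task 1 (Migrate): project_id=4 -> matches Gamma
  - task 2 (Implement): project_id=4 -> matches Gamma
  - task 3 (Audit): project_id=NULL, no match -> kept with NULL
  - task 4 (Design): project_id=1 -> matches Beta
  - task 5 (Optimize): project_id=1 -> matches Beta
  - task 6 (Deploy): project_id=4 -> matches Gamma
  - task 7 (Document): project_id=1 -> matches Beta
  - task 8 (Review): project_id=2 -> matches Atlas
  - task 9 (Plan): project_id=3 -> matches Phoenix
All 9 rows appear; 1 has NULL project.

SQL:
SELECT a.name, b.name AS project
FROM tasks a
LEFT JOIN projects b ON a.project_id = b.id

Result:
name      | project
----------+--------
Migrate   | Gamma  
Implement | Gamma  
Audit     | NULL   
Design    | Beta   
Optimize  | Beta   
Deploy    | Gamma  
Document  | Beta   
Review    | Atlas  
Plan      | Phoenix


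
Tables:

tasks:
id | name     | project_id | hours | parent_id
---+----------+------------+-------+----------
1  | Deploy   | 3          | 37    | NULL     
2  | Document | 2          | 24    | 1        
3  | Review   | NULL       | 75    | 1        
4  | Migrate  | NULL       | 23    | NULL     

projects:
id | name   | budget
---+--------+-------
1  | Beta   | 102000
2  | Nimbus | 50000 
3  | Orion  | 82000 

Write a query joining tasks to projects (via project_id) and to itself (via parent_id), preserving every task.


Two LEFT JOINs from the same base table tasks: one to projects via project_id, one to tasks itself via parent_id. Both are LEFT so every task is preserved.
Match against projects:
  - task 1 (Deploy): project_id=3 -> matches Orion
  - task 2 (Document): project_id=2 -> matches Nimbus
  - task 3 (Review): project_id=NULL, no match -> kept with NULL
  - task 4 (Migrate): project_id=NULL, no match -> kept with NULL
Match against tasks (self):
  - task 1 (Deploy): parent_id=NULL -> NULL
  - task 2 (Document): parent_id=1 -> Deploy
  - task 3 (Review): parent_id=1 -> Deploy
  - task 4 (Migrate): parent_id=NULL -> NULL

SQL:
SELECT a.name, b.name AS project, c.name AS parent
FROM tasks a
LEFT JOIN projects b ON a.project_id = b.id
LEFT JOIN tasks c ON a.parent_id = c.id

Result:
name     | project | parent
---------+---------+-------
Deploy   | Orion   | NULL  
Document | Nimbus  | Deploy
Review   | NULL    | Deploy
Migrate  | NULL    | NULL  


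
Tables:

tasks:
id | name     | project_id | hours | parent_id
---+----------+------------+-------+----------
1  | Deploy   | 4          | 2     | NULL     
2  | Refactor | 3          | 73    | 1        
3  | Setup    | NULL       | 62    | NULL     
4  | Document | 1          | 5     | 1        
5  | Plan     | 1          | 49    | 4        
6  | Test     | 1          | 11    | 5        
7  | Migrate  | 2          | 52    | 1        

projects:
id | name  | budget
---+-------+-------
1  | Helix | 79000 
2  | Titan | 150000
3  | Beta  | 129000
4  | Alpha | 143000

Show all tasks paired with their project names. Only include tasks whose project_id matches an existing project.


INNER JOIN keeps only tasks rows whose project_id matches an id in projects. Walk through each task:
  - task 1 (Deploy): project_id=4 -> matches Alpha
  - task 2 (Refactor): project_id=3 -> matches Beta
  - task 3 (Setup): project_id=NULL, no match -> dropped
  - task 4 (Document): project_id=1 -> matches Helix
  - task 5 (Plan): project_id=1 -> matches Helix
  - task 6 (Test): project_id=1 -> matches Helix
  - task 7 (Migrate): project_id=2 -> matches Titan
So 1 of 7 rows is dropped.

SQL:
SELECT a.name, b.name AS project
FROM tasks a
INNER JOIN projects b ON a.project_id = b.id

Result:
name     | project
---------+--------
Deploy   | Alpha  
Refactor | Beta   
Document | Helix  
Plan     | Helix  
Test     | Helix  
Migrate  | Titan  


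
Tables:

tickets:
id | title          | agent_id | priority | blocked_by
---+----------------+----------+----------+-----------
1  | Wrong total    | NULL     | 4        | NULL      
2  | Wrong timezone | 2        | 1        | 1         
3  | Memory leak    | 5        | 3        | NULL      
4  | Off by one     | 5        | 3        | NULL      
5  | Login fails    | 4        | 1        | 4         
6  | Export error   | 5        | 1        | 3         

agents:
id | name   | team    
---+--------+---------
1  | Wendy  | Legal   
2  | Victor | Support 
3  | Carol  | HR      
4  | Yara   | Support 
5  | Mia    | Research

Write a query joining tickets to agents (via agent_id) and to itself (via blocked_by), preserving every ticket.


Two LEFT JOINs from the same base table tickets: one to agents via agent_id, one to tickets itself via blocked_by. Both are LEFT so every ticket is preserved.
Match against agents:
  - ticket 1 (Wrong total): agent_id=NULL, no match -> kept with NULL
  - ticket 2 (Wrong timezone): agent_id=2 -> matches Victor
  - ticket 3 (Memory leak): agent_id=5 -> matches Mia
  - ticket 4 (Off by one): agent_id=5 -> matches Mia
  - ticket 5 (Login fails): agent_id=4 -> matches Yara
  - ticket 6 (Export error): agent_id=5 -> matches Mia
Match against tickets (self):
  - ticket 1 (Wrong total): blocked_by=NULL -> NULL
  - ticket 2 (Wrong timezone): blocked_by=1 -> Wrong total
  - ticket 3 (Memory leak): blocked_by=NULL -> NULL
  - ticket 4 (Off by one): blocked_by=NULL -> NULL
  - ticket 5 (Login fails): blocked_by=4 -> Off by one
  - ticket 6 (Export error): blocked_by=3 -> Memory leak

SQL:
SELECT a.title, b.name AS agent, c.title AS blocked_by
FROM tickets a
LEFT JOIN agents b ON a.agent_id = b.id
LEFT JOIN tickets c ON a.blocked_by = c.id

Result:
title          | agent  | blocked_by 
---------------+--------+------------
Wrong total    | NULL   | NULL       
Wrong timezone | Victor | Wrong total
Memory leak    | Mia    | NULL       
Off by one     | Mia    | NULL       
Login fails    | Yara   | Off by one 
Export error   | Mia    | Memory leak


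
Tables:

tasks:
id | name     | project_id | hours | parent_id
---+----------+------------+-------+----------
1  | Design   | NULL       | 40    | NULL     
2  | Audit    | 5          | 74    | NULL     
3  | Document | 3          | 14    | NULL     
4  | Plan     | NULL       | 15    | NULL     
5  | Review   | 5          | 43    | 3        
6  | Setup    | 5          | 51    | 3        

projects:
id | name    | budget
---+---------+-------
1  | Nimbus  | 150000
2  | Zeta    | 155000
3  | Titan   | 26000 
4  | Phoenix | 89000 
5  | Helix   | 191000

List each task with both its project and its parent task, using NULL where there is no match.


Two LEFT JOINs from the same base table tasks: one to projects via project_id, one to tasks itself via parent_id. Both are LEFT so every task is preserved.
Match against projects:
  - task 1 (Design): project_id=NULL, no match -> kept with NULL
  - task 2 (Audit): project_id=5 -> matches Helix
  - task 3 (Document): project_id=3 -> matches Titan
  - task 4 (Plan): project_id=NULL, no match -> kept with NULL
  - task 5 (Review): project_id=5 -> matches Helix
  - task 6 (Setup): project_id=5 -> matches Helix
Match against tasks (self):
  - task 1 (Design): parent_id=NULL -> NULL
  - task 2 (Audit): parent_id=NULL -> NULL
  - task 3 (Document): parent_id=NULL -> NULL
  - task 4 (Plan): parent_id=NULL -> NULL
  - task 5 (Review): parent_id=3 -> Document
  - task 6 (Setup): parent_id=3 -> Document

SQL:
SELECT a.name, b.name AS project, c.name AS parent
FROM tasks a
LEFT JOIN projects b ON a.project_id = b.id
LEFT JOIN tasks c ON a.parent_id = c.id

Result:
name     | project | parent  
---------+---------+---------
Design   | NULL    | NULL    
Audit    | Helix   | NULL    
Document | Titan   | NULL    
Plan     | NULL    | NULL    
Review   | Helix   | Document
Setup    | Helix   | Document


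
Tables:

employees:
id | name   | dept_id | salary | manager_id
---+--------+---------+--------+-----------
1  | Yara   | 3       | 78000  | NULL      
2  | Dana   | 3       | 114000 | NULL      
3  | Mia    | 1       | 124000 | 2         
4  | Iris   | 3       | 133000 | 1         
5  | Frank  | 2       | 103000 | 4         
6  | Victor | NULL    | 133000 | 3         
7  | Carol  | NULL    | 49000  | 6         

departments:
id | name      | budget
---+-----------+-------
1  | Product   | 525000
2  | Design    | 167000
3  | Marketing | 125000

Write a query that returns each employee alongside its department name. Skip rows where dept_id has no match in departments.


INNER JOIN keeps only employees rows whose dept_id matches an id in departments. Walk through each employee:
  - employee 1 (Yara): dept_id=3 -> matches Marketing
  - employee 2 (Dana): dept_id=3 -> matches Marketing
  - employee 3 (Mia): dept_id=1 -> matches Product
  - employee 4 (Iris): dept_id=3 -> matches Marketing
  - employee 5 (Frank): dept_id=2 -> matches Design
  - employee 6 (Victor): dept_id=NULL, no match -> dropped
  - employee 7 (Carol): dept_id=NULL, no match -> dropped
So 2 of 7 rows are dropped.

SQL:
SELECT a.name, b.name AS department
FROM employees a
INNER JOIN departments b ON a.dept_id = b.id

Result:
name  | department
------+-----------
Yara  | Marketing 
Dana  | Marketing 
Mia   | Product   
Iris  | Marketing 
Frank | Design    


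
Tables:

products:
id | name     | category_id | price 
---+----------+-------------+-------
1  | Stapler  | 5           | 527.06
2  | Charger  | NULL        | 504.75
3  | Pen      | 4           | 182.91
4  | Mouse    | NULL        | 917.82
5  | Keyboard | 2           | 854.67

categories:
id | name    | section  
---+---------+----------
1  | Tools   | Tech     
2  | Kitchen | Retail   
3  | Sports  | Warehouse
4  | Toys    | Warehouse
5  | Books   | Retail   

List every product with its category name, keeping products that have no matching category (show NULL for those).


LEFT JOIN keeps every row from products (the left table); where category_id has no match in categories, the category columns become NULL. Walk through each product:
  - product 1 (Stapler): category_id=5 -> matches Books
  - product 2 (Charger): category_id=NULL, no match -> kept with NULL
  - product 3 (Pen): category_id=4 -> matches Toys
  - product 4 (Mouse): category_id=NULL, no match -> kept with NULL
  - product 5 (Keyboard): category_id=2 -> matches Kitchen
All 5 rows appear; 2 have NULL category.

SQL:
SELECT a.name, b.name AS category
FROM products a
LEFT JOIN categories b ON a.category_id = b.id

Result:
name     | category
---------+---------
Stapler  | Books   
Charger  | NULL    
Pen      | Toys    
Mouse    | NULL    
Keyboard | Kitchen 


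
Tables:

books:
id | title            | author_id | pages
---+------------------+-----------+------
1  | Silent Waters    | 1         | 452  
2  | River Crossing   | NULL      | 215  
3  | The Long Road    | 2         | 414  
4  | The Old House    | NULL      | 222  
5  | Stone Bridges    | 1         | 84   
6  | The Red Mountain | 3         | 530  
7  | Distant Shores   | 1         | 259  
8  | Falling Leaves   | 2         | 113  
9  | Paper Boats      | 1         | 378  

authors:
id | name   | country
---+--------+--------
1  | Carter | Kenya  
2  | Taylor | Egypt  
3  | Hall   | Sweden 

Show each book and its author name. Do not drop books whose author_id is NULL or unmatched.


LEFT JOIN keeps every row from books (the left table); where author_id has no match in authors, the author columns become NULL. Walk through each book:
  - book 1 (Silent Waters): author_id=1 -> matches Carter
  - book 2 (River Crossing): author_id=NULL, no match -> kept with NULL
  - book 3 (The Long Road): author_id=2 -> matches Taylor
  - book 4 (The Old House): author_id=NULL, no match -> kept with NULL
  - book 5 (Stone Bridges): author_id=1 -> matches Carter
  - book 6 (The Red Mountain): author_id=3 -> matches Hall
  - book 7 (Distant Shores): author_id=1 -> matches Carter
  - book 8 (Falling Leaves): author_id=2 -> matches Taylor
  - book 9 (Paper Boats): author_id=1 -> matches Carter
All 9 rows appear; 2 have NULL author.

SQL:
SELECT a.title, b.name AS author
FROM books a
LEFT JOIN authors b ON a.author_id = b.id

Result:
title            | author
-----------------+-------
Silent Waters    | Carter
River Crossing   | NULL  
The Long Road    | Taylor
The Old House    | NULL  
Stone Bridges    | Carter
The Red Mountain | Hall  
Distant Shores   | Carter
Falling Leaves   | Taylor
Paper Boats      | Carter


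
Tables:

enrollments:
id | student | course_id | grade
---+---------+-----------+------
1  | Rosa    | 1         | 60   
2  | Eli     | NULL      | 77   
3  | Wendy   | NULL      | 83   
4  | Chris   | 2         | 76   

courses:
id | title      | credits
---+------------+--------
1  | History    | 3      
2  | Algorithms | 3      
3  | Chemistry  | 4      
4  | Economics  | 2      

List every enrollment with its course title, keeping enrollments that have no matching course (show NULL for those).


LEFT JOIN keeps every row from enrollments (the left table); where course_id has no match in courses, the course columns become NULL. Walk through each enrollment:
  - enrollment 1 (Rosa): course_id=1 -> matches History
  - enrollment 2 (Eli): course_id=NULL, no match -> kept with NULL
  - enrollment 3 (Wendy): course_id=NULL, no match -> kept with NULL
  - enrollment 4 (Chris): course_id=2 -> matches Algorithms
All 4 rows appear; 2 have NULL course.

SQL:
SELECT a.student, b.title AS course
FROM enrollments a
LEFT JOIN courses b ON a.course_id = b.id

Result:
student | course    
--------+-----------
Rosa    | History   
Eli     | NULL      
Wendy   | NULL      
Chris   | Algorithms


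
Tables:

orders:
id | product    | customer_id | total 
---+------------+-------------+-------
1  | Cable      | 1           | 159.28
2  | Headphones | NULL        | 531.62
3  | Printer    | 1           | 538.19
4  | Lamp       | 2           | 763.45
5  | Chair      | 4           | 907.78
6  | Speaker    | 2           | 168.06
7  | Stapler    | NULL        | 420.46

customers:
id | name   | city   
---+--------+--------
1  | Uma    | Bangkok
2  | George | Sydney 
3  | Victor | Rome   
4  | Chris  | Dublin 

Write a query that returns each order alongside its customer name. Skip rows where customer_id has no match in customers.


INNER JOIN keeps only orders rows whose customer_id matches an id in customers. Walk through each order:
  - order 1 (Cable): customer_id=1 -> matches Uma
  - order 2 (Headphones): customer_id=NULL, no match -> dropped
  - order 3 (Printer): customer_id=1 -> matches Uma
  - order 4 (Lamp): customer_id=2 -> matches George
  - order 5 (Chair): customer_id=4 -> matches Chris
  - order 6 (Speaker): customer_id=2 -> matches George
  - order 7 (Stapler): customer_id=NULL, no match -> dropped
So 2 of 7 rows are dropped.

SQL:
SELECT a.product, b.name AS customer
FROM orders a
INNER JOIN customers b ON a.customer_id = b.id

Result:
product | customer
--------+---------
Cable   | Uma     
Printer | Uma     
Lamp    | George  
Chair   | Chris   
Speaker | George  


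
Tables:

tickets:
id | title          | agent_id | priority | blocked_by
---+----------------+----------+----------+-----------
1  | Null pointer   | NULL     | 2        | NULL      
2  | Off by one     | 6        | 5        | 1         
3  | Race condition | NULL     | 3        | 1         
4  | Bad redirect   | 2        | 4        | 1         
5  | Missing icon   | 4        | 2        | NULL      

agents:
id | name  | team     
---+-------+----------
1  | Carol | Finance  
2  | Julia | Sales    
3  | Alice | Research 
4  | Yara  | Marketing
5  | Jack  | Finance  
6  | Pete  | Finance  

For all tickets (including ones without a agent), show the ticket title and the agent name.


LEFT JOIN keeps every row from tickets (the left table); where agent_id has no match in agents, the agent columns become NULL. Walk through each ticket:
  - ticket 1 (Null pointer): agent_id=NULL, no match -> kept with NULL
  - ticket 2 (Off by one): agent_id=6 -> matches Pete
  - ticket 3 (Race condition): agent_id=NULL, no match -> kept with NULL
  - ticket 4 (Bad redirect): agent_id=2 -> matches Julia
  - ticket 5 (Missing icon): agent_id=4 -> matches Yara
All 5 rows appear; 2 have NULL agent.

SQL:
SELECT a.title, b.name AS agent
FROM tickets a
LEFT JOIN agents b ON a.agent_id = b.id

Result:
title          | agent
---------------+------
Null pointer   | NULL 
Off by one     | Pete 
Race condition | NULL 
Bad redirect   | Julia
Missing icon   | Yara 


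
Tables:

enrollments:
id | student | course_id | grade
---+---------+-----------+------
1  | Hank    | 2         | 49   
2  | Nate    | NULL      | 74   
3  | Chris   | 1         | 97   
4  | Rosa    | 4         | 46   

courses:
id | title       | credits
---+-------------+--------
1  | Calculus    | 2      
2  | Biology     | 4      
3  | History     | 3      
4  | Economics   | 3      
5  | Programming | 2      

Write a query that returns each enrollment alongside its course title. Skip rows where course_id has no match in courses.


INNER JOIN keeps only enrollments rows whose course_id matches an id in courses. Walk through each enrollment:
  - enrollment 1 (Hank): course_id=2 -> matches Biology
  - enrollment 2 (Nate): course_id=NULL, no match -> dropped
  - enrollment 3 (Chris): course_id=1 -> matches Calculus
  - enrollment 4 (Rosa): course_id=4 -> matches Economics
So 1 of 4 rows is dropped.

SQL:
SELECT a.student, b.title AS course
FROM enrollments a
INNER JOIN courses b ON a.course_id = b.id

Result:
student | course   
--------+----------
Hank    | Biology  
Chris   | Calculus 
Rosa    | Economics
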